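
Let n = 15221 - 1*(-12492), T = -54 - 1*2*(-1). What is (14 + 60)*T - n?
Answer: -31561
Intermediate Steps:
T = -52 (T = -54 - 2*(-1) = -54 - 1*(-2) = -54 + 2 = -52)
n = 27713 (n = 15221 + 12492 = 27713)
(14 + 60)*T - n = (14 + 60)*(-52) - 1*27713 = 74*(-52) - 27713 = -3848 - 27713 = -31561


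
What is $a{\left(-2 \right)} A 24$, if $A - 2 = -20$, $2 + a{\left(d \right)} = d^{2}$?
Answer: $-864$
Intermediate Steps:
$a{\left(d \right)} = -2 + d^{2}$
$A = -18$ ($A = 2 - 20 = -18$)
$a{\left(-2 \right)} A 24 = \left(-2 + \left(-2\right)^{2}\right) \left(-18\right) 24 = \left(-2 + 4\right) \left(-18\right) 24 = 2 \left(-18\right) 24 = \left(-36\right) 24 = -864$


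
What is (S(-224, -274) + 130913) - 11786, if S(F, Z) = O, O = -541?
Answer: 118586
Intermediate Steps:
S(F, Z) = -541
(S(-224, -274) + 130913) - 11786 = (-541 + 130913) - 11786 = 130372 - 11786 = 118586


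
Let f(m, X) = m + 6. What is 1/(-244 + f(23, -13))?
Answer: -1/215 ≈ -0.0046512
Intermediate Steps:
f(m, X) = 6 + m
1/(-244 + f(23, -13)) = 1/(-244 + (6 + 23)) = 1/(-244 + 29) = 1/(-215) = -1/215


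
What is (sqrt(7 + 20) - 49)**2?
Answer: 2428 - 294*sqrt(3) ≈ 1918.8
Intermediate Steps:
(sqrt(7 + 20) - 49)**2 = (sqrt(27) - 49)**2 = (3*sqrt(3) - 49)**2 = (-49 + 3*sqrt(3))**2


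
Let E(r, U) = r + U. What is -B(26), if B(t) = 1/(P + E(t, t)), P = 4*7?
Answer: -1/80 ≈ -0.012500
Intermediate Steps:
E(r, U) = U + r
P = 28
B(t) = 1/(28 + 2*t) (B(t) = 1/(28 + (t + t)) = 1/(28 + 2*t))
-B(26) = -1/(2*(14 + 26)) = -1/(2*40) = -1*1/80 = -1/80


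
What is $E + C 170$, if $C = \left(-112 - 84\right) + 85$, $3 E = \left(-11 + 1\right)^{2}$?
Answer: $- \frac{56510}{3} \approx -18837.0$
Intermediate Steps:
$E = \frac{100}{3}$ ($E = \frac{\left(-11 + 1\right)^{2}}{3} = \frac{\left(-10\right)^{2}}{3} = \frac{1}{3} \cdot 100 = \frac{100}{3} \approx 33.333$)
$C = -111$ ($C = -196 + 85 = -111$)
$E + C 170 = \frac{100}{3} - 18870 = - \frac{56510}{3}$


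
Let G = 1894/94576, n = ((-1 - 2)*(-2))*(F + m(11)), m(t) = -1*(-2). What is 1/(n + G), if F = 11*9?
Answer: 47288/28657475 ≈ 0.0016501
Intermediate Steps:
F = 99
m(t) = 2
n = 606 (n = ((-1 - 2)*(-2))*(99 + 2) = -3*(-2)*101 = 6*101 = 606)
G = 947/47288 (G = 1894*(1/94576) = 947/47288 ≈ 0.020026)
1/(n + G) = 1/(606 + 947/47288) = 1/(28657475/47288) = 47288/28657475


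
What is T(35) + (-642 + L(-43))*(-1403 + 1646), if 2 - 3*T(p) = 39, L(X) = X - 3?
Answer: -501589/3 ≈ -1.6720e+5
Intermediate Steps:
L(X) = -3 + X
T(p) = -37/3 (T(p) = ⅔ - ⅓*39 = ⅔ - 13 = -37/3)
T(35) + (-642 + L(-43))*(-1403 + 1646) = -37/3 + (-642 + (-3 - 43))*(-1403 + 1646) = -37/3 + (-642 - 46)*243 = -37/3 - 688*243 = -37/3 - 167184 = -501589/3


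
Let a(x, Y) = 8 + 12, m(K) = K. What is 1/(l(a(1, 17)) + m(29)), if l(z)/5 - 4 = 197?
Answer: 1/1034 ≈ 0.00096712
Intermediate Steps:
a(x, Y) = 20
l(z) = 1005 (l(z) = 20 + 5*197 = 20 + 985 = 1005)
1/(l(a(1, 17)) + m(29)) = 1/(1005 + 29) = 1/1034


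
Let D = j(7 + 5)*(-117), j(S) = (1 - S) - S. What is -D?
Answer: -2691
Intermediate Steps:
j(S) = 1 - 2*S
D = 2691 (D = (1 - 2*(7 + 5))*(-117) = (1 - 2*12)*(-117) = (1 - 24)*(-117) = -23*(-117) = 2691)
-D = -1*2691 = -2691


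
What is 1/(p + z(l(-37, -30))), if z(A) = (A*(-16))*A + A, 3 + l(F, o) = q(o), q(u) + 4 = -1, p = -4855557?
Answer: -1/4856589 ≈ -2.0591e-7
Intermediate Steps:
q(u) = -5 (q(u) = -4 - 1 = -5)
l(F, o) = -8 (l(F, o) = -3 - 5 = -8)
z(A) = A - 16*A**2 (z(A) = (-16*A)*A + A = -16*A**2 + A = A - 16*A**2)
1/(p + z(l(-37, -30))) = 1/(-4855557 - 8*(1 - 16*(-8))) = 1/(-4855557 - 8*(1 + 128)) = 1/(-4855557 - 8*129) = 1/(-4855557 - 1032) = 1/(-4856589) = -1/4856589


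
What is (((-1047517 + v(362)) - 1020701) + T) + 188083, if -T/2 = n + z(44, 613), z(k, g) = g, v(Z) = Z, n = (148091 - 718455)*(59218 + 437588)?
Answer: 566718633769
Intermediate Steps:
n = -283360257384 (n = -570364*496806 = -283360257384)
T = 566720513542 (T = -2*(-283360257384 + 613) = -2*(-283360256771) = 566720513542)
(((-1047517 + v(362)) - 1020701) + T) + 188083 = (((-1047517 + 362) - 1020701) + 566720513542) + 188083 = ((-1047155 - 1020701) + 566720513542) + 188083 = (-2067856 + 566720513542) + 188083 = 566718445686 + 188083 = 566718633769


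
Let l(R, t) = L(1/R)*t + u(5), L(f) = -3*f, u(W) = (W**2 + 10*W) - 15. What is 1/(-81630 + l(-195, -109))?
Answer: -65/5302159 ≈ -1.2259e-5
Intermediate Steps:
u(W) = -15 + W**2 + 10*W
l(R, t) = 60 - 3*t/R (l(R, t) = (-3/R)*t + (-15 + 5**2 + 10*5) = -3*t/R + (-15 + 25 + 50) = -3*t/R + 60 = 60 - 3*t/R)
1/(-81630 + l(-195, -109)) = 1/(-81630 + (60 - 3*(-109)/(-195))) = 1/(-81630 + (60 - 3*(-109)*(-1/195))) = 1/(-81630 + (60 - 109/65)) = 1/(-81630 + 3791/65) = 1/(-5302159/65) = -65/5302159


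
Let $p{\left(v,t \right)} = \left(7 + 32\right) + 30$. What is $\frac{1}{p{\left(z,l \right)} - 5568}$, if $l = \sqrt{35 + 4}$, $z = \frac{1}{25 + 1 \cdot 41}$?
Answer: $- \frac{1}{5499} \approx -0.00018185$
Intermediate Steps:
$z = \frac{1}{66}$ ($z = \frac{1}{25 + 41} = \frac{1}{66} \approx 0.015152$)
$l = \sqrt{39} \approx 6.245$
$p{\left(v,t \right)} = 69$ ($p{\left(v,t \right)} = 39 + 30 = 69$)
$\frac{1}{p{\left(z,l \right)} - 5568} = \frac{1}{69 - 5568} = \frac{1}{-5499} = - \frac{1}{5499}$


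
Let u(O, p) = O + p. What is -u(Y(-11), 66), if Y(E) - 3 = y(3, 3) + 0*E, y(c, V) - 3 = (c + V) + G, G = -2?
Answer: -76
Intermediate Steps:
y(c, V) = 1 + V + c (y(c, V) = 3 + ((c + V) - 2) = 3 + ((V + c) - 2) = 3 + (-2 + V + c) = 1 + V + c)
Y(E) = 10 (Y(E) = 3 + ((1 + 3 + 3) + 0*E) = 3 + (7 + 0) = 3 + 7 = 10)
-u(Y(-11), 66) = -(10 + 66) = -1*76 = -76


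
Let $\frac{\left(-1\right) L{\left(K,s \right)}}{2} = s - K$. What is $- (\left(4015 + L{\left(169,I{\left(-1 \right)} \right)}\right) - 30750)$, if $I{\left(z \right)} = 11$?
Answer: $26419$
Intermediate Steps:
$L{\left(K,s \right)} = - 2 s + 2 K$ ($L{\left(K,s \right)} = - 2 \left(s - K\right) = - 2 s + 2 K$)
$- (\left(4015 + L{\left(169,I{\left(-1 \right)} \right)}\right) - 30750) = - (\left(4015 + \left(\left(-2\right) 11 + 2 \cdot 169\right)\right) - 30750) = - (\left(4015 + \left(-22 + 338\right)\right) - 30750) = - (\left(4015 + 316\right) - 30750) = - (4331 - 30750) = \left(-1\right) \left(-26419\right) = 26419$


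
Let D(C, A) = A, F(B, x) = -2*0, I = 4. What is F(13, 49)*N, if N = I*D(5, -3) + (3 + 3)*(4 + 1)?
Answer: 0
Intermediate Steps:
F(B, x) = 0
N = 18 (N = 4*(-3) + (3 + 3)*(4 + 1) = -12 + 6*5 = -12 + 30 = 18)
F(13, 49)*N = 0*18 = 0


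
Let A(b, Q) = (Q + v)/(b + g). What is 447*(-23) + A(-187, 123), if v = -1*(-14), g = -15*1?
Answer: -2076899/202 ≈ -10282.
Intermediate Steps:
g = -15
v = 14
A(b, Q) = (14 + Q)/(-15 + b) (A(b, Q) = (Q + 14)/(b - 15) = (14 + Q)/(-15 + b))
447*(-23) + A(-187, 123) = 447*(-23) + (14 + 123)/(-15 - 187) = -10281 + 137/(-202) = -10281 - 1/202*137 = -10281 - 137/202 = -2076899/202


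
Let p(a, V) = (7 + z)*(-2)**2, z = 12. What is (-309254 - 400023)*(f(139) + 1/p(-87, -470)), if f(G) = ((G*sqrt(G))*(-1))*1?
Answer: -709277/76 + 98589503*sqrt(139) ≈ 1.1623e+9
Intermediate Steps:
p(a, V) = 76 (p(a, V) = (7 + 12)*(-2)**2 = 19*4 = 76)
f(G) = -G**(3/2) (f(G) = (G**(3/2)*(-1))*1 = -G**(3/2)*1 = -G**(3/2))
(-309254 - 400023)*(f(139) + 1/p(-87, -470)) = (-309254 - 400023)*(-139**(3/2) + 1/76) = -709277*(-139*sqrt(139) + 1/76) = -709277*(1/76 - 139*sqrt(139)) = -709277/76 + 98589503*sqrt(139)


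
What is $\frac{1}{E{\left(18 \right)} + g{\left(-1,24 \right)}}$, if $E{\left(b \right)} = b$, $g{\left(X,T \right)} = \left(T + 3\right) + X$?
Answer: $\frac{1}{44} \approx 0.022727$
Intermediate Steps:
$g{\left(X,T \right)} = 3 + T + X$ ($g{\left(X,T \right)} = \left(3 + T\right) + X = 3 + T + X$)
$\frac{1}{E{\left(18 \right)} + g{\left(-1,24 \right)}} = \frac{1}{18 + \left(3 + 24 - 1\right)} = \frac{1}{18 + 26} = \frac{1}{44}$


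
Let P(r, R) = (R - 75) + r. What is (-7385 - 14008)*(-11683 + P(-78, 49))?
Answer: 252159291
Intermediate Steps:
P(r, R) = -75 + R + r (P(r, R) = (-75 + R) + r = -75 + R + r)
(-7385 - 14008)*(-11683 + P(-78, 49)) = (-7385 - 14008)*(-11683 + (-75 + 49 - 78)) = -21393*(-11683 - 104) = -21393*(-11787) = 252159291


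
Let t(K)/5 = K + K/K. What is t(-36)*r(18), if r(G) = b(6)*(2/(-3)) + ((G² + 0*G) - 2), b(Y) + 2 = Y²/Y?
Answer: -167650/3 ≈ -55883.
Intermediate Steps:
t(K) = 5 + 5*K (t(K) = 5*(K + K/K) = 5*(K + 1) = 5*(1 + K) = 5 + 5*K)
b(Y) = -2 + Y (b(Y) = -2 + Y²/Y = -2 + Y)
r(G) = -14/3 + G² (r(G) = (-2 + 6)*(2/(-3)) + ((G² + 0*G) - 2) = 4*(2*(-⅓)) + ((G² + 0) - 2) = 4*(-⅔) + (G² - 2) = -8/3 + (-2 + G²) = -14/3 + G²)
t(-36)*r(18) = (5 + 5*(-36))*(-14/3 + 18²) = (5 - 180)*(-14/3 + 324) = -175*958/3 = -167650/3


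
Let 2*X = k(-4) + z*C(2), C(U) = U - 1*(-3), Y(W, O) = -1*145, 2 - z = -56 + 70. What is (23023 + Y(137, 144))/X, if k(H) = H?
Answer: -11439/16 ≈ -714.94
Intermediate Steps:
z = -12 (z = 2 - (-56 + 70) = 2 - 1*14 = 2 - 14 = -12)
Y(W, O) = -145
C(U) = 3 + U (C(U) = U + 3 = 3 + U)
X = -32 (X = (-4 - 12*(3 + 2))/2 = (-4 - 12*5)/2 = (-4 - 60)/2 = (½)*(-64) = -32)
(23023 + Y(137, 144))/X = (23023 - 145)/(-32) = 22878*(-1/32) = -11439/16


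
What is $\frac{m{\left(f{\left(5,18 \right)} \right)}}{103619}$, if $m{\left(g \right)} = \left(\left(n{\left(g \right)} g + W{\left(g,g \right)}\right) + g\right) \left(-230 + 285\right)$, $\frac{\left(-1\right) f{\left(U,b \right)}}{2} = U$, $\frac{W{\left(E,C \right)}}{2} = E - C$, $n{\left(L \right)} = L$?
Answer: $\frac{4950}{103619} \approx 0.047771$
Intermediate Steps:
$W{\left(E,C \right)} = - 2 C + 2 E$ ($W{\left(E,C \right)} = 2 \left(E - C\right) = - 2 C + 2 E$)
$f{\left(U,b \right)} = - 2 U$
$m{\left(g \right)} = 55 g + 55 g^{2}$ ($m{\left(g \right)} = \left(\left(g g + \left(- 2 g + 2 g\right)\right) + g\right) \left(-230 + 285\right) = \left(\left(g^{2} + 0\right) + g\right) 55 = \left(g^{2} + g\right) 55 = \left(g + g^{2}\right) 55 = 55 g + 55 g^{2}$)
$\frac{m{\left(f{\left(5,18 \right)} \right)}}{103619} = \frac{55 \left(\left(-2\right) 5\right) \left(1 - 10\right)}{103619} = 55 \left(-10\right) \left(1 - 10\right) \frac{1}{103619} = 55 \left(-10\right) \left(-9\right) \frac{1}{103619} = 4950 \cdot \frac{1}{103619} = \frac{4950}{103619}$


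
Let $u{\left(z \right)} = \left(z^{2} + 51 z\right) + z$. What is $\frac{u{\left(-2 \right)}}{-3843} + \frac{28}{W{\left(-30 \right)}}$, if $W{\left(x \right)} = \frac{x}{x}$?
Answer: $\frac{107704}{3843} \approx 28.026$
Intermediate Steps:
$W{\left(x \right)} = 1$
$u{\left(z \right)} = z^{2} + 52 z$
$\frac{u{\left(-2 \right)}}{-3843} + \frac{28}{W{\left(-30 \right)}} = \frac{\left(-2\right) \left(52 - 2\right)}{-3843} + \frac{28}{1} = \left(-2\right) 50 \left(- \frac{1}{3843}\right) + 28 \cdot 1 = \left(-100\right) \left(- \frac{1}{3843}\right) + 28 = \frac{100}{3843} + 28 = \frac{107704}{3843}$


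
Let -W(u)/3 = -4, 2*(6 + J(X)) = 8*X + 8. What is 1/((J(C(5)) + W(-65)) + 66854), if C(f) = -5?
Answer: 1/66844 ≈ 1.4960e-5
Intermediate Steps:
J(X) = -2 + 4*X (J(X) = -6 + (8*X + 8)/2 = -6 + (8 + 8*X)/2 = -6 + (4 + 4*X) = -2 + 4*X)
W(u) = 12 (W(u) = -3*(-4) = 12)
1/((J(C(5)) + W(-65)) + 66854) = 1/(((-2 + 4*(-5)) + 12) + 66854) = 1/(((-2 - 20) + 12) + 66854) = 1/((-22 + 12) + 66854) = 1/(-10 + 66854) = 1/66844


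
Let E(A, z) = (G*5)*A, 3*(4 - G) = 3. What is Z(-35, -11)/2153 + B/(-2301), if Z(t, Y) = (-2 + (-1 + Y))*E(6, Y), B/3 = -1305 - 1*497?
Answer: 2913286/1651351 ≈ 1.7642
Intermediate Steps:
G = 3 (G = 4 - 1/3*3 = 4 - 1 = 3)
E(A, z) = 15*A (E(A, z) = (3*5)*A = 15*A)
B = -5406 (B = 3*(-1305 - 1*497) = 3*(-1305 - 497) = 3*(-1802) = -5406)
Z(t, Y) = -270 + 90*Y (Z(t, Y) = (-2 + (-1 + Y))*(15*6) = (-3 + Y)*90 = -270 + 90*Y)
Z(-35, -11)/2153 + B/(-2301) = (-270 + 90*(-11))/2153 - 5406/(-2301) = (-270 - 990)*(1/2153) - 5406*(-1/2301) = -1260*1/2153 + 1802/767 = -1260/2153 + 1802/767 = 2913286/1651351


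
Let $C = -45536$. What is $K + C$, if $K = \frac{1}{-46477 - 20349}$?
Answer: $- \frac{3042988737}{66826} \approx -45536.0$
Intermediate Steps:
$K = - \frac{1}{66826}$ ($K = \frac{1}{-66826} = - \frac{1}{66826} \approx -1.4964 \cdot 10^{-5}$)
$K + C = - \frac{1}{66826} - 45536 = - \frac{3042988737}{66826}$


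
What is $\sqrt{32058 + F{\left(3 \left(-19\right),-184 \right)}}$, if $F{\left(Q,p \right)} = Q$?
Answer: $\sqrt{32001} \approx 178.89$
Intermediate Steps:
$\sqrt{32058 + F{\left(3 \left(-19\right),-184 \right)}} = \sqrt{32058 + 3 \left(-19\right)} = \sqrt{32058 - 57} = \sqrt{32001}$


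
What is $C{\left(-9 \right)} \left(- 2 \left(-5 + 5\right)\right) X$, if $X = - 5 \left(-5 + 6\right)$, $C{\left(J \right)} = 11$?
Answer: $0$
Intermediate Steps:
$X = -5$ ($X = \left(-5\right) 1 = -5$)
$C{\left(-9 \right)} \left(- 2 \left(-5 + 5\right)\right) X = 11 \left(- 2 \left(-5 + 5\right)\right) \left(-5\right) = 11 \left(\left(-2\right) 0\right) \left(-5\right) = 11 \cdot 0 \left(-5\right) = 0 \left(-5\right) = 0$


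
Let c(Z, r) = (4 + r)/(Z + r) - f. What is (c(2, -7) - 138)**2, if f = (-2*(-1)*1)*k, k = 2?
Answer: 499849/25 ≈ 19994.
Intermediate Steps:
f = 4 (f = (-2*(-1)*1)*2 = (2*1)*2 = 2*2 = 4)
c(Z, r) = -4 + (4 + r)/(Z + r) (c(Z, r) = (4 + r)/(Z + r) - 1*4 = (4 + r)/(Z + r) - 4 = -4 + (4 + r)/(Z + r))
(c(2, -7) - 138)**2 = ((4 - 4*2 - 3*(-7))/(2 - 7) - 138)**2 = ((4 - 8 + 21)/(-5) - 138)**2 = (-1/5*17 - 138)**2 = (-17/5 - 138)**2 = (-707/5)**2 = 499849/25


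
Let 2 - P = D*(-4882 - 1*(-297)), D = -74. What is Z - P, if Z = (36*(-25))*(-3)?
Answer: 341988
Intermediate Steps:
Z = 2700 (Z = -900*(-3) = 2700)
P = -339288 (P = 2 - (-74)*(-4882 - 1*(-297)) = 2 - (-74)*(-4882 + 297) = 2 - (-74)*(-4585) = 2 - 1*339290 = 2 - 339290 = -339288)
Z - P = 2700 - 1*(-339288) = 2700 + 339288 = 341988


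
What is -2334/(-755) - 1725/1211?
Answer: 1524099/914305 ≈ 1.6669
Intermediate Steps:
-2334/(-755) - 1725/1211 = -2334*(-1/755) - 1725*1/1211 = 2334/755 - 1725/1211 = 1524099/914305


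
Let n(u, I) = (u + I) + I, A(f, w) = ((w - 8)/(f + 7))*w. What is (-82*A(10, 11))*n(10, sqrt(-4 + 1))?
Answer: -27060/17 - 5412*I*sqrt(3)/17 ≈ -1591.8 - 551.4*I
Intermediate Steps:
A(f, w) = w*(-8 + w)/(7 + f) (A(f, w) = ((-8 + w)/(7 + f))*w = w*(-8 + w)/(7 + f))
n(u, I) = u + 2*I (n(u, I) = (I + u) + I = u + 2*I)
(-82*A(10, 11))*n(10, sqrt(-4 + 1)) = (-902*(-8 + 11)/(7 + 10))*(10 + 2*sqrt(-4 + 1)) = (-902*3/17)*(10 + 2*sqrt(-3)) = (-902*3/17)*(10 + 2*(I*sqrt(3))) = (-82*33/17)*(10 + 2*I*sqrt(3)) = -2706*(10 + 2*I*sqrt(3))/17 = -27060/17 - 5412*I*sqrt(3)/17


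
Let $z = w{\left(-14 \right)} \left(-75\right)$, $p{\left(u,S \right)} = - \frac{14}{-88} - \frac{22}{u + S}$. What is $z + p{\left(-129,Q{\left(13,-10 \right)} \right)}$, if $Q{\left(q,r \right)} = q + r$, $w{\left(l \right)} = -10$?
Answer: $\frac{2079925}{2772} \approx 750.33$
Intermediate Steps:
$p{\left(u,S \right)} = \frac{7}{44} - \frac{22}{S + u}$ ($p{\left(u,S \right)} = \left(-14\right) \left(- \frac{1}{88}\right) - \frac{22}{S + u} = \frac{7}{44} - \frac{22}{S + u}$)
$z = 750$ ($z = \left(-10\right) \left(-75\right) = 750$)
$z + p{\left(-129,Q{\left(13,-10 \right)} \right)} = 750 + \frac{-968 + 7 \left(13 - 10\right) + 7 \left(-129\right)}{44 \left(\left(13 - 10\right) - 129\right)} = 750 + \frac{-968 + 7 \cdot 3 - 903}{44 \left(3 - 129\right)} = 750 + \frac{-968 + 21 - 903}{44 \left(-126\right)} = 750 + \frac{1}{44} \left(- \frac{1}{126}\right) \left(-1850\right) = 750 + \frac{925}{2772} = \frac{2079925}{2772}$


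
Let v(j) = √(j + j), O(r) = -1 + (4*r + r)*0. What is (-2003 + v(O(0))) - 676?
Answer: -2679 + I*√2 ≈ -2679.0 + 1.4142*I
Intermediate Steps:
O(r) = -1 (O(r) = -1 + (5*r)*0 = -1 + 0 = -1)
v(j) = √2*√j (v(j) = √(2*j) = √2*√j)
(-2003 + v(O(0))) - 676 = (-2003 + √2*√(-1)) - 676 = (-2003 + √2*I) - 676 = (-2003 + I*√2) - 676 = -2679 + I*√2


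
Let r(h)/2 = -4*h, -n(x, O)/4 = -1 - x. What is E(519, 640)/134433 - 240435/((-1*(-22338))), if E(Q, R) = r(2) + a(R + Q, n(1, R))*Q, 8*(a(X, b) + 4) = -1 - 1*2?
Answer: -14388211993/1334650824 ≈ -10.781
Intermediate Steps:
n(x, O) = 4 + 4*x (n(x, O) = -4*(-1 - x) = 4 + 4*x)
a(X, b) = -35/8 (a(X, b) = -4 + (-1 - 1*2)/8 = -4 + (-1 - 2)/8 = -4 + (1/8)*(-3) = -4 - 3/8 = -35/8)
r(h) = -8*h (r(h) = 2*(-4*h) = -8*h)
E(Q, R) = -16 - 35*Q/8 (E(Q, R) = -8*2 - 35*Q/8 = -16 - 35*Q/8)
E(519, 640)/134433 - 240435/((-1*(-22338))) = (-16 - 35/8*519)/134433 - 240435/((-1*(-22338))) = (-16 - 18165/8)*(1/134433) - 240435/22338 = -18293/8*1/134433 - 240435*1/22338 = -18293/1075464 - 26715/2482 = -14388211993/1334650824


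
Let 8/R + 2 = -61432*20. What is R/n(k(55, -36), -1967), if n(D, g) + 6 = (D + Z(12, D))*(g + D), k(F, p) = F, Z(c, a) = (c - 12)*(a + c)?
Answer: 2/32302841143 ≈ 6.1914e-11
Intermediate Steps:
Z(c, a) = (-12 + c)*(a + c)
n(D, g) = -6 + D*(D + g) (n(D, g) = -6 + (D + (12² - 12*D - 12*12 + D*12))*(g + D) = -6 + (D + (144 - 12*D - 144 + 12*D))*(D + g) = -6 + (D + 0)*(D + g) = -6 + D*(D + g))
R = -4/614321 (R = 8/(-2 - 61432*20) = 8/(-2 - 1228640) = 8/(-1228642) = 8*(-1/1228642) = -4/614321 ≈ -6.5113e-6)
R/n(k(55, -36), -1967) = -4/(614321*(-6 + 55² + 55*(-1967))) = -4/(614321*(-6 + 3025 - 108185)) = -4/614321/(-105166) = -4/614321*(-1/105166) = 2/32302841143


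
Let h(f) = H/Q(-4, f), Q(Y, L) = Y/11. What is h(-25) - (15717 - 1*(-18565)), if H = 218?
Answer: -69763/2 ≈ -34882.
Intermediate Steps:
Q(Y, L) = Y/11 (Q(Y, L) = Y*(1/11) = Y/11)
h(f) = -1199/2 (h(f) = 218/(((1/11)*(-4))) = 218/(-4/11) = 218*(-11/4) = -1199/2)
h(-25) - (15717 - 1*(-18565)) = -1199/2 - (15717 - 1*(-18565)) = -1199/2 - (15717 + 18565) = -1199/2 - 1*34282 = -1199/2 - 34282 = -69763/2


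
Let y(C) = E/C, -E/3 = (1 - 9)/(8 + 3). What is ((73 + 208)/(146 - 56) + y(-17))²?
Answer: 2538849769/283248900 ≈ 8.9633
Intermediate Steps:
E = 24/11 (E = -3*(1 - 9)/(8 + 3) = -(-24)/11 = -3*(-8/11) = 24/11 ≈ 2.1818)
y(C) = 24/(11*C)
((73 + 208)/(146 - 56) + y(-17))² = ((73 + 208)/(146 - 56) + (24/11)/(-17))² = (281/90 + (24/11)*(-1/17))² = (281*(1/90) - 24/187)² = (281/90 - 24/187)² = (50387/16830)² = 2538849769/283248900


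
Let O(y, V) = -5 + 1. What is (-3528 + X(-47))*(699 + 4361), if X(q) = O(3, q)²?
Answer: -17770720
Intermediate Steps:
O(y, V) = -4
X(q) = 16 (X(q) = (-4)² = 16)
(-3528 + X(-47))*(699 + 4361) = (-3528 + 16)*(699 + 4361) = -3512*5060 = -17770720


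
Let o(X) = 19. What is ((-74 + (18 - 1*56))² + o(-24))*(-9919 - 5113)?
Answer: -188847016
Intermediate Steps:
((-74 + (18 - 1*56))² + o(-24))*(-9919 - 5113) = ((-74 + (18 - 1*56))² + 19)*(-9919 - 5113) = ((-74 + (18 - 56))² + 19)*(-15032) = ((-74 - 38)² + 19)*(-15032) = ((-112)² + 19)*(-15032) = (12544 + 19)*(-15032) = 12563*(-15032) = -188847016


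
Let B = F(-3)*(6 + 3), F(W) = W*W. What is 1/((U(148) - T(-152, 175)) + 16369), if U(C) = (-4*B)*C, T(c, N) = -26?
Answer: -1/31557 ≈ -3.1689e-5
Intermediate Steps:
F(W) = W**2
B = 81 (B = (-3)**2*(6 + 3) = 9*9 = 81)
U(C) = -324*C (U(C) = (-4*81)*C = -324*C)
1/((U(148) - T(-152, 175)) + 16369) = 1/((-324*148 - 1*(-26)) + 16369) = 1/((-47952 + 26) + 16369) = 1/(-47926 + 16369) = 1/(-31557) = -1/31557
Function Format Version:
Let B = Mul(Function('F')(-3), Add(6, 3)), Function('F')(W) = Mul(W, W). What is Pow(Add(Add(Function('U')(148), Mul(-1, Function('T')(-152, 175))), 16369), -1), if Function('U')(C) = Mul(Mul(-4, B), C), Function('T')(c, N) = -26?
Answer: Rational(-1, 31557) ≈ -3.1689e-5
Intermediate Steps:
Function('F')(W) = Pow(W, 2)
B = 81 (B = Mul(Pow(-3, 2), Add(6, 3)) = Mul(9, 9) = 81)
Function('U')(C) = Mul(-324, C) (Function('U')(C) = Mul(Mul(-4, 81), C) = Mul(-324, C))
Pow(Add(Add(Function('U')(148), Mul(-1, Function('T')(-152, 175))), 16369), -1) = Pow(Add(Add(Mul(-324, 148), Mul(-1, -26)), 16369), -1) = Pow(Add(Add(-47952, 26), 16369), -1) = Pow(Add(-47926, 16369), -1) = Pow(-31557, -1) = Rational(-1, 31557)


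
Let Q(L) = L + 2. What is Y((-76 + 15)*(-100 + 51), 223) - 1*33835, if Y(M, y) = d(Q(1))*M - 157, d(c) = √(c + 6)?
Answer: -25025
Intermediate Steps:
Q(L) = 2 + L
d(c) = √(6 + c)
Y(M, y) = -157 + 3*M (Y(M, y) = √(6 + (2 + 1))*M - 157 = √(6 + 3)*M - 157 = √9*M - 157 = 3*M - 157 = -157 + 3*M)
Y((-76 + 15)*(-100 + 51), 223) - 1*33835 = (-157 + 3*((-76 + 15)*(-100 + 51))) - 1*33835 = (-157 + 3*(-61*(-49))) - 33835 = (-157 + 3*2989) - 33835 = (-157 + 8967) - 33835 = 8810 - 33835 = -25025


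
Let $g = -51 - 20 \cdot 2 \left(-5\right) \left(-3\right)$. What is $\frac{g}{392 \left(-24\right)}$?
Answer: $\frac{31}{448} \approx 0.069196$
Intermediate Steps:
$g = -651$ ($g = -51 - 20 \left(\left(-10\right) \left(-3\right)\right) = -51 - 600 = -651$)
$\frac{g}{392 \left(-24\right)} = - \frac{651}{392 \left(-24\right)} = - \frac{651}{-9408} = \left(-651\right) \left(- \frac{1}{9408}\right) = \frac{31}{448}$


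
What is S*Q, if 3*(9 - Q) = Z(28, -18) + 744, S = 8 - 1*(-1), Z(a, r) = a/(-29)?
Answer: -62295/29 ≈ -2148.1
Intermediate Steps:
Z(a, r) = -a/29 (Z(a, r) = a*(-1/29) = -a/29)
S = 9 (S = 8 + 1 = 9)
Q = -20765/87 (Q = 9 - (-1/29*28 + 744)/3 = 9 - (-28/29 + 744)/3 = 9 - 1/3*21548/29 = 9 - 21548/87 = -20765/87 ≈ -238.68)
S*Q = 9*(-20765/87) = -62295/29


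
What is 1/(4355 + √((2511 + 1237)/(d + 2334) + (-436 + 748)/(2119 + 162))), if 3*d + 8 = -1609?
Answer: 17831090225/77654388820647 - 2*√9324194394265/77654388820647 ≈ 0.00022954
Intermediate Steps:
d = -539 (d = -8/3 + (⅓)*(-1609) = -8/3 - 1609/3 = -539)
1/(4355 + √((2511 + 1237)/(d + 2334) + (-436 + 748)/(2119 + 162))) = 1/(4355 + √((2511 + 1237)/(-539 + 2334) + (-436 + 748)/(2119 + 162))) = 1/(4355 + √(3748/1795 + 312/2281)) = 1/(4355 + √(9109228/4094395)) = 1/(4355 + 2*√9324194394265/4094395)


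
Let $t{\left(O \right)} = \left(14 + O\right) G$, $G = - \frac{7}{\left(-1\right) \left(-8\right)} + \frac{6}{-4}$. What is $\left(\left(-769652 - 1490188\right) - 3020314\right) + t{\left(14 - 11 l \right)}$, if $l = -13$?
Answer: $- \frac{42244481}{8} \approx -5.2806 \cdot 10^{6}$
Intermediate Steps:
$G = - \frac{19}{8}$ ($G = - \frac{7}{8} + 6 \left(- \frac{1}{4}\right) = \left(-7\right) \frac{1}{8} - \frac{3}{2} = - \frac{7}{8} - \frac{3}{2} = - \frac{19}{8} \approx -2.375$)
$t{\left(O \right)} = - \frac{133}{4} - \frac{19 O}{8}$ ($t{\left(O \right)} = \left(14 + O\right) \left(- \frac{19}{8}\right) = - \frac{133}{4} - \frac{19 O}{8}$)
$\left(\left(-769652 - 1490188\right) - 3020314\right) + t{\left(14 - 11 l \right)} = \left(\left(-769652 - 1490188\right) - 3020314\right) - \left(\frac{133}{4} + \frac{19 \left(14 - -143\right)}{8}\right) = \left(-2259840 - 3020314\right) - \left(\frac{133}{4} + \frac{19 \left(14 + 143\right)}{8}\right) = -5280154 - \frac{3249}{8} = - \frac{42244481}{8}$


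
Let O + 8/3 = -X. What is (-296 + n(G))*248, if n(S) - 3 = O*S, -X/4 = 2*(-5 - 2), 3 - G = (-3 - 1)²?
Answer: 349432/3 ≈ 1.1648e+5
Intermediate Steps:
G = -13 (G = 3 - (-3 - 1)² = 3 - 1*(-4)² = 3 - 1*16 = 3 - 16 = -13)
X = 56 (X = -8*(-5 - 2) = -8*(-7) = -4*(-14) = 56)
O = -176/3 (O = -8/3 - 1*56 = -8/3 - 56 = -176/3 ≈ -58.667)
n(S) = 3 - 176*S/3
(-296 + n(G))*248 = (-296 + (3 - 176/3*(-13)))*248 = (-296 + (3 + 2288/3))*248 = (-296 + 2297/3)*248 = (1409/3)*248 = 349432/3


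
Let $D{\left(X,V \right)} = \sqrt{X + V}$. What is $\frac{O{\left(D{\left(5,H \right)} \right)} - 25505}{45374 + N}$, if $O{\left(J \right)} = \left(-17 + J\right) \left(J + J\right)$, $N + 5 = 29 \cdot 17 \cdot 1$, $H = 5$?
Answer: $- \frac{25485}{45862} - \frac{17 \sqrt{10}}{22931} \approx -0.55803$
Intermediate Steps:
$N = 488$ ($N = -5 + 29 \cdot 17 \cdot 1 = -5 + 29 \cdot 17 = -5 + 493 = 488$)
$D{\left(X,V \right)} = \sqrt{V + X}$
$O{\left(J \right)} = 2 J \left(-17 + J\right)$ ($O{\left(J \right)} = \left(-17 + J\right) 2 J = 2 J \left(-17 + J\right)$)
$\frac{O{\left(D{\left(5,H \right)} \right)} - 25505}{45374 + N} = \frac{2 \sqrt{5 + 5} \left(-17 + \sqrt{5 + 5}\right) - 25505}{45374 + 488} = \frac{2 \sqrt{10} \left(-17 + \sqrt{10}\right) - 25505}{45862} = \left(-25505 + 2 \sqrt{10} \left(-17 + \sqrt{10}\right)\right) \frac{1}{45862} = - \frac{25505}{45862} + \frac{\sqrt{10} \left(-17 + \sqrt{10}\right)}{22931}$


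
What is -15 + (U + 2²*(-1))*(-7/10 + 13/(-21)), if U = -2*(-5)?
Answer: -802/35 ≈ -22.914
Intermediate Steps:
U = 10
-15 + (U + 2²*(-1))*(-7/10 + 13/(-21)) = -15 + (10 + 2²*(-1))*(-7/10 + 13/(-21)) = -15 + (10 + 4*(-1))*(-7*⅒ + 13*(-1/21)) = -15 + (10 - 4)*(-7/10 - 13/21) = -15 + 6*(-277/210) = -15 - 277/35 = -802/35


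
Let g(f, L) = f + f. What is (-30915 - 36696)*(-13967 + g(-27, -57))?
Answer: 947973831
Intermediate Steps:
g(f, L) = 2*f
(-30915 - 36696)*(-13967 + g(-27, -57)) = (-30915 - 36696)*(-13967 + 2*(-27)) = -67611*(-13967 - 54) = -67611*(-14021) = 947973831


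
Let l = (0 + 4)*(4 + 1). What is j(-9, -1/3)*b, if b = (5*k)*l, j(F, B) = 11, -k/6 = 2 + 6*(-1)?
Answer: 26400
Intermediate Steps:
k = 24 (k = -6*(2 + 6*(-1)) = -6*(2 - 6) = -6*(-4) = 24)
l = 20 (l = 4*5 = 20)
b = 2400 (b = (5*24)*20 = 120*20 = 2400)
j(-9, -1/3)*b = 11*2400 = 26400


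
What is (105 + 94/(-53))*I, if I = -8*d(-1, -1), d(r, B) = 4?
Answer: -175072/53 ≈ -3303.2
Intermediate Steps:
I = -32 (I = -8*4 = -32)
(105 + 94/(-53))*I = (105 + 94/(-53))*(-32) = (105 + 94*(-1/53))*(-32) = (105 - 94/53)*(-32) = (5471/53)*(-32) = -175072/53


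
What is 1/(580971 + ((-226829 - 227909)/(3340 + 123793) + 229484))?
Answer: 127133/103035120777 ≈ 1.2339e-6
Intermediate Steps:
1/(580971 + ((-226829 - 227909)/(3340 + 123793) + 229484)) = 1/(580971 + (-454738/127133 + 229484)) = 1/(580971 + 29174534634/127133) = 1/(103035120777/127133) = 127133/103035120777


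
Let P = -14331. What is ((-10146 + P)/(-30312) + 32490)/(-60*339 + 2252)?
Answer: -19311007/10750656 ≈ -1.7963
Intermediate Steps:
((-10146 + P)/(-30312) + 32490)/(-60*339 + 2252) = ((-10146 - 14331)/(-30312) + 32490)/(-60*339 + 2252) = (-24477*(-1/30312) + 32490)/(-20340 + 2252) = (8159/10104 + 32490)/(-18088) = (328287119/10104)*(-1/18088) = -19311007/10750656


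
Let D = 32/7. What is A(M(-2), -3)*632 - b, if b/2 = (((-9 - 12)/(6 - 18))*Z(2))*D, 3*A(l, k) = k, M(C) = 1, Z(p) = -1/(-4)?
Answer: -636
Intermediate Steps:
Z(p) = ¼ (Z(p) = -1*(-¼) = ¼)
A(l, k) = k/3
D = 32/7 (D = 32*(⅐) = 32/7 ≈ 4.5714)
b = 4 (b = 2*((((-9 - 12)/(6 - 18))*(¼))*(32/7)) = 2*((-21/(-12)*(¼))*(32/7)) = 2*((-21*(-1/12)*(¼))*(32/7)) = 2*(((7/4)*(¼))*(32/7)) = 2*((7/16)*(32/7)) = 2*2 = 4)
A(M(-2), -3)*632 - b = ((⅓)*(-3))*632 - 1*4 = -1*632 - 4 = -632 - 4 = -636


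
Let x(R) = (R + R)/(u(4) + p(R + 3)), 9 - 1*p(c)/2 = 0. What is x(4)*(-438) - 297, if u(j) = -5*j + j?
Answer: -2049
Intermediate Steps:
p(c) = 18 (p(c) = 18 - 2*0 = 18 + 0 = 18)
u(j) = -4*j
x(R) = R (x(R) = (R + R)/(-4*4 + 18) = (2*R)/(-16 + 18) = (2*R)/2 = (2*R)*(½) = R)
x(4)*(-438) - 297 = 4*(-438) - 297 = -1752 - 297 = -2049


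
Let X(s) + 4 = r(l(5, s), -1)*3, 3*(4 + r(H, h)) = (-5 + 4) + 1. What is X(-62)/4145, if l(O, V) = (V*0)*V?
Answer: -16/4145 ≈ -0.0038601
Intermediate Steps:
l(O, V) = 0 (l(O, V) = 0*V = 0)
r(H, h) = -4 (r(H, h) = -4 + ((-5 + 4) + 1)/3 = -4 + (-1 + 1)/3 = -4 + (⅓)*0 = -4 + 0 = -4)
X(s) = -16 (X(s) = -4 - 4*3 = -4 - 12 = -16)
X(-62)/4145 = -16/4145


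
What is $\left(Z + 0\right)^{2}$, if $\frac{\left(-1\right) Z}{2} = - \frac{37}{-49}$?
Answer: $\frac{5476}{2401} \approx 2.2807$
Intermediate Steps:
$Z = - \frac{74}{49}$ ($Z = - 2 \left(- \frac{37}{-49}\right) = - 2 \left(\left(-37\right) \left(- \frac{1}{49}\right)\right) = \left(-2\right) \frac{37}{49} = - \frac{74}{49} \approx -1.5102$)
$\left(Z + 0\right)^{2} = \left(- \frac{74}{49} + 0\right)^{2} = \left(- \frac{74}{49}\right)^{2} = \frac{5476}{2401}$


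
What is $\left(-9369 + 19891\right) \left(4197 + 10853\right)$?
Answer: $158356100$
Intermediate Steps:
$\left(-9369 + 19891\right) \left(4197 + 10853\right) = 10522 \cdot 15050 = 158356100$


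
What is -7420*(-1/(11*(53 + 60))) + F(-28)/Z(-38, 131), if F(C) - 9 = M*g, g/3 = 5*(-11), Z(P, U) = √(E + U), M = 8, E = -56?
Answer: 7420/1243 - 437*√3/5 ≈ -145.41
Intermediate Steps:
Z(P, U) = √(-56 + U)
g = -165 (g = 3*(5*(-11)) = 3*(-55) = -165)
F(C) = -1311 (F(C) = 9 + 8*(-165) = 9 - 1320 = -1311)
-7420*(-1/(11*(53 + 60))) + F(-28)/Z(-38, 131) = -7420*(-1/(11*(53 + 60))) - 1311/√(-56 + 131) = -7420/(113*(-11)) - 1311*√3/15 = -7420/(-1243) - 1311*√3/15 = -7420*(-1/1243) - 437*√3/5 = 7420/1243 - 437*√3/5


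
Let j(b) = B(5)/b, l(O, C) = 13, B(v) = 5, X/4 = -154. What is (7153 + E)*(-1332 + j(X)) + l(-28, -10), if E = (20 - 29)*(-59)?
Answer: -1576211155/154 ≈ -1.0235e+7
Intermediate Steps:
X = -616 (X = 4*(-154) = -616)
E = 531 (E = -9*(-59) = 531)
j(b) = 5/b
(7153 + E)*(-1332 + j(X)) + l(-28, -10) = (7153 + 531)*(-1332 + 5/(-616)) + 13 = 7684*(-1332 + 5*(-1/616)) + 13 = 7684*(-1332 - 5/616) + 13 = 7684*(-820517/616) + 13 = -1576213157/154 + 13 = -1576211155/154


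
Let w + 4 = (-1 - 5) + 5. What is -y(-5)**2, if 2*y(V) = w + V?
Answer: -25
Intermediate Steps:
w = -5 (w = -4 + ((-1 - 5) + 5) = -4 + (-6 + 5) = -4 - 1 = -5)
y(V) = -5/2 + V/2 (y(V) = (-5 + V)/2 = -5/2 + V/2)
-y(-5)**2 = -(-5/2 + (1/2)*(-5))**2 = -(-5/2 - 5/2)**2 = -1*(-5)**2 = -1*25 = -25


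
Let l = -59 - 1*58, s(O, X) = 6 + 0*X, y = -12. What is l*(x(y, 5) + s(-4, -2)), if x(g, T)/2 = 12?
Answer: -3510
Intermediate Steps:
s(O, X) = 6 (s(O, X) = 6 + 0 = 6)
x(g, T) = 24 (x(g, T) = 2*12 = 24)
l = -117 (l = -59 - 58 = -117)
l*(x(y, 5) + s(-4, -2)) = -117*(24 + 6) = -117*30 = -3510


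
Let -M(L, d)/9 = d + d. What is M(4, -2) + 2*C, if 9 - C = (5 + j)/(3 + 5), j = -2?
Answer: 213/4 ≈ 53.250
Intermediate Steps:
C = 69/8 (C = 9 - (5 - 2)/(3 + 5) = 9 - 3/8 = 69/8 ≈ 8.6250)
M(L, d) = -18*d (M(L, d) = -9*(d + d) = -18*d)
M(4, -2) + 2*C = -18*(-2) + 2*(69/8) = 36 + 69/4 = 213/4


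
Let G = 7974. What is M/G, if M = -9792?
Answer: -544/443 ≈ -1.2280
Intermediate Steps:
M/G = -9792/7974 = -9792*1/7974 = -544/443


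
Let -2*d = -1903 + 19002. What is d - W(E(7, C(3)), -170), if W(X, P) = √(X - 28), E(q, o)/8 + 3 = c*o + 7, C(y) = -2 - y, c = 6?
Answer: -17099/2 - 2*I*√59 ≈ -8549.5 - 15.362*I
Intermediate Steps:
E(q, o) = 32 + 48*o (E(q, o) = -24 + 8*(6*o + 7) = -24 + 8*(7 + 6*o) = -24 + (56 + 48*o) = 32 + 48*o)
W(X, P) = √(-28 + X)
d = -17099/2 (d = -(-1903 + 19002)/2 = -½*17099 = -17099/2 ≈ -8549.5)
d - W(E(7, C(3)), -170) = -17099/2 - √(-28 + (32 + 48*(-2 - 1*3))) = -17099/2 - √(-28 + (32 + 48*(-2 - 3))) = -17099/2 - √(-28 + (32 + 48*(-5))) = -17099/2 - √(-28 + (32 - 240)) = -17099/2 - √(-28 - 208) = -17099/2 - √(-236) = -17099/2 - 2*I*√59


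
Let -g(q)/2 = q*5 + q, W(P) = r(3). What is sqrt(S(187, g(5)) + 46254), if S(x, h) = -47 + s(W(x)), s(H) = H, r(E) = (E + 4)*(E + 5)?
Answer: sqrt(46263) ≈ 215.09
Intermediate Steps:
r(E) = (4 + E)*(5 + E)
W(P) = 56 (W(P) = 20 + 3**2 + 9*3 = 20 + 9 + 27 = 56)
g(q) = -12*q (g(q) = -2*(q*5 + q) = -2*(5*q + q) = -12*q)
S(x, h) = 9 (S(x, h) = -47 + 56 = 9)
sqrt(S(187, g(5)) + 46254) = sqrt(9 + 46254) = sqrt(46263)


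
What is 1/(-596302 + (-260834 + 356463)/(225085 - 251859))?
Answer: -26774/15965485377 ≈ -1.6770e-6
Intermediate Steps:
1/(-596302 + (-260834 + 356463)/(225085 - 251859)) = 1/(-596302 + 95629/(-26774)) = 1/(-596302 + 95629*(-1/26774)) = 1/(-596302 - 95629/26774) = 1/(-15965485377/26774) = -26774/15965485377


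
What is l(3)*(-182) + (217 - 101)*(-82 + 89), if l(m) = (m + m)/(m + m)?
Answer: 630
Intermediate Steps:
l(m) = 1 (l(m) = (2*m)/((2*m)) = (2*m)*(1/(2*m)) = 1)
l(3)*(-182) + (217 - 101)*(-82 + 89) = 1*(-182) + (217 - 101)*(-82 + 89) = -182 + 116*7 = -182 + 812 = 630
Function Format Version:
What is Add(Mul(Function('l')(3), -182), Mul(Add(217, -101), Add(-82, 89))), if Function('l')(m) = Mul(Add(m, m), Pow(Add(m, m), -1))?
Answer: 630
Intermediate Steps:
Function('l')(m) = 1 (Function('l')(m) = Mul(Mul(2, m), Pow(Mul(2, m), -1)) = Mul(Mul(2, m), Mul(Rational(1, 2), Pow(m, -1))) = 1)
Add(Mul(Function('l')(3), -182), Mul(Add(217, -101), Add(-82, 89))) = Add(Mul(1, -182), Mul(Add(217, -101), Add(-82, 89))) = Add(-182, Mul(116, 7)) = Add(-182, 812) = 630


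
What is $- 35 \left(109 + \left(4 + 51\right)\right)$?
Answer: $-5740$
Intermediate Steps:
$- 35 \left(109 + \left(4 + 51\right)\right) = - 35 \left(109 + 55\right) = \left(-35\right) 164 = -5740$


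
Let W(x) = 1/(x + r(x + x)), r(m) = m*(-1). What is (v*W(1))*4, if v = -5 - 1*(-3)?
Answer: 8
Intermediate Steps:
v = -2 (v = -5 + 3 = -2)
r(m) = -m
W(x) = -1/x (W(x) = 1/(x - (x + x)) = 1/(x - 2*x) = 1/(-x) = -1/x)
(v*W(1))*4 = -(-2)/1*4 = -(-2)*4 = -2*(-1)*4 = 2*4 = 8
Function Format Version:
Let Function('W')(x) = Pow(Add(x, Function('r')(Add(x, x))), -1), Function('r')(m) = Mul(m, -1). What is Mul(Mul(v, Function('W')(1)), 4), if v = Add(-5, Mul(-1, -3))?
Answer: 8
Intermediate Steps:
v = -2 (v = Add(-5, 3) = -2)
Function('r')(m) = Mul(-1, m)
Function('W')(x) = Mul(-1, Pow(x, -1)) (Function('W')(x) = Pow(Add(x, Mul(-1, Add(x, x))), -1) = Pow(Add(x, Mul(-1, Mul(2, x))), -1) = Pow(Add(x, Mul(-2, x)), -1) = Pow(Mul(-1, x), -1) = Mul(-1, Pow(x, -1)))
Mul(Mul(v, Function('W')(1)), 4) = Mul(Mul(-2, Mul(-1, Pow(1, -1))), 4) = Mul(Mul(-2, Mul(-1, 1)), 4) = Mul(Mul(-2, -1), 4) = Mul(2, 4) = 8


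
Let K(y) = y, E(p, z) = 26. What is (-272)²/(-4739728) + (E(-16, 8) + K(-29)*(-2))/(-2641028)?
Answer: -3059249261/195589911881 ≈ -0.015641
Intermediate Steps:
(-272)²/(-4739728) + (E(-16, 8) + K(-29)*(-2))/(-2641028) = (-272)²/(-4739728) + (26 - 29*(-2))/(-2641028) = 73984*(-1/4739728) + (26 + 58)*(-1/2641028) = -4624/296233 + 84*(-1/2641028) = -4624/296233 - 21/660257 = -3059249261/195589911881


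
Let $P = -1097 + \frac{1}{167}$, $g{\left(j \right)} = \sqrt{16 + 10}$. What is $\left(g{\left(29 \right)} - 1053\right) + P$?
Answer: $- \frac{359049}{167} + \sqrt{26} \approx -2144.9$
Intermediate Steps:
$g{\left(j \right)} = \sqrt{26}$
$P = - \frac{183198}{167}$ ($P = -1097 + \frac{1}{167} = - \frac{183198}{167} \approx -1097.0$)
$\left(g{\left(29 \right)} - 1053\right) + P = \left(\sqrt{26} - 1053\right) - \frac{183198}{167} = \left(-1053 + \sqrt{26}\right) - \frac{183198}{167} = - \frac{359049}{167} + \sqrt{26}$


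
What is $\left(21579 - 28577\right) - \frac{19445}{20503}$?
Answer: $- \frac{143499439}{20503} \approx -6998.9$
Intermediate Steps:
$\left(21579 - 28577\right) - \frac{19445}{20503} = -6998 - \frac{19445}{20503} = - \frac{143499439}{20503}$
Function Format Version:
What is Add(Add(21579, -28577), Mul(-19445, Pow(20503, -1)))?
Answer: Rational(-143499439, 20503) ≈ -6998.9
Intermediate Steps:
Add(Add(21579, -28577), Mul(-19445, Pow(20503, -1))) = Add(-6998, Mul(-19445, Rational(1, 20503))) = Add(-6998, Rational(-19445, 20503)) = Rational(-143499439, 20503)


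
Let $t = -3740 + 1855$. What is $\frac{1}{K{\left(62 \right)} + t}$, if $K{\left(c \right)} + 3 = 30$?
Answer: $- \frac{1}{1858} \approx -0.00053821$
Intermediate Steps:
$t = -1885$
$K{\left(c \right)} = 27$ ($K{\left(c \right)} = -3 + 30 = 27$)
$\frac{1}{K{\left(62 \right)} + t} = \frac{1}{27 - 1885} = \frac{1}{-1858} = - \frac{1}{1858}$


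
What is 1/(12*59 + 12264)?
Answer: 1/12972 ≈ 7.7089e-5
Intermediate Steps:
1/(12*59 + 12264) = 1/(708 + 12264) = 1/12972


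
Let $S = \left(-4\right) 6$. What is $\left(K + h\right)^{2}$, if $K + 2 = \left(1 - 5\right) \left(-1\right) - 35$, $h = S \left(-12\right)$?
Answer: $65025$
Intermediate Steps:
$S = -24$
$h = 288$ ($h = \left(-24\right) \left(-12\right) = 288$)
$K = -33$ ($K = -2 - \left(35 - \left(1 - 5\right) \left(-1\right)\right) = -2 - 31 = -33$)
$\left(K + h\right)^{2} = \left(-33 + 288\right)^{2} = 255^{2} = 65025$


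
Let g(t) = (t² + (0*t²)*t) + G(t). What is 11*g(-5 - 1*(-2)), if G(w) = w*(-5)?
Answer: 264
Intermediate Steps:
G(w) = -5*w
g(t) = t² - 5*t (g(t) = (t² + (0*t²)*t) - 5*t = (t² + 0*t) - 5*t = (t² + 0) - 5*t = t² - 5*t)
11*g(-5 - 1*(-2)) = 11*((-5 - 1*(-2))*(-5 + (-5 - 1*(-2)))) = 11*((-5 + 2)*(-5 + (-5 + 2))) = 11*(-3*(-5 - 3)) = 11*(-3*(-8)) = 11*24 = 264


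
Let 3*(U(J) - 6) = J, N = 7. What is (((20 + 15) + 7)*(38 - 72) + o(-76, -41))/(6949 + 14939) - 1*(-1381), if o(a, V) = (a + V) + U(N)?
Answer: 45338687/32832 ≈ 1380.9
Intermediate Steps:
U(J) = 6 + J/3
o(a, V) = 25/3 + V + a (o(a, V) = (a + V) + (6 + (⅓)*7) = (V + a) + (6 + 7/3) = (V + a) + 25/3 = 25/3 + V + a)
(((20 + 15) + 7)*(38 - 72) + o(-76, -41))/(6949 + 14939) - 1*(-1381) = (((20 + 15) + 7)*(38 - 72) + (25/3 - 41 - 76))/(6949 + 14939) - 1*(-1381) = ((35 + 7)*(-34) - 326/3)/21888 + 1381 = (42*(-34) - 326/3)*(1/21888) + 1381 = (-1428 - 326/3)*(1/21888) + 1381 = -4610/3*1/21888 + 1381 = -2305/32832 + 1381 = 45338687/32832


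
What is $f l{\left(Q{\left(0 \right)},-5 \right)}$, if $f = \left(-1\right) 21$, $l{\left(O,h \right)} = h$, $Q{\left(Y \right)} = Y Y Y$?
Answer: $105$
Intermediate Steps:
$Q{\left(Y \right)} = Y^{3}$ ($Q{\left(Y \right)} = Y^{2} Y = Y^{3}$)
$f = -21$
$f l{\left(Q{\left(0 \right)},-5 \right)} = \left(-21\right) \left(-5\right) = 105$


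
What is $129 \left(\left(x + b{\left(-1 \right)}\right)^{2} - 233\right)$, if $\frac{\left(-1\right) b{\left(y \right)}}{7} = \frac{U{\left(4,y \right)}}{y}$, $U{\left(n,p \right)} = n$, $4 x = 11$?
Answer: $\frac{1470729}{16} \approx 91921.0$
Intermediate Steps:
$x = \frac{11}{4}$ ($x = \frac{1}{4} \cdot 11 = \frac{11}{4} \approx 2.75$)
$b{\left(y \right)} = - \frac{28}{y}$ ($b{\left(y \right)} = - 7 \frac{4}{y} = - \frac{28}{y}$)
$129 \left(\left(x + b{\left(-1 \right)}\right)^{2} - 233\right) = 129 \left(\left(\frac{11}{4} - \frac{28}{-1}\right)^{2} - 233\right) = 129 \left(\left(\frac{11}{4} - -28\right)^{2} - 233\right) = 129 \left(\left(\frac{11}{4} + 28\right)^{2} - 233\right) = 129 \left(\left(\frac{123}{4}\right)^{2} - 233\right) = 129 \left(\frac{15129}{16} - 233\right) = 129 \cdot \frac{11401}{16} = \frac{1470729}{16}$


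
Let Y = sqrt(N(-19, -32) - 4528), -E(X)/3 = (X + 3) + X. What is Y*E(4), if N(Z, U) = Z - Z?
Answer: -132*I*sqrt(283) ≈ -2220.6*I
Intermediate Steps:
N(Z, U) = 0
E(X) = -9 - 6*X (E(X) = -3*((X + 3) + X) = -3*((3 + X) + X) = -3*(3 + 2*X) = -9 - 6*X)
Y = 4*I*sqrt(283) (Y = sqrt(0 - 4528) = sqrt(-4528) = 4*I*sqrt(283) ≈ 67.29*I)
Y*E(4) = (4*I*sqrt(283))*(-9 - 6*4) = (4*I*sqrt(283))*(-9 - 24) = (4*I*sqrt(283))*(-33) = -132*I*sqrt(283)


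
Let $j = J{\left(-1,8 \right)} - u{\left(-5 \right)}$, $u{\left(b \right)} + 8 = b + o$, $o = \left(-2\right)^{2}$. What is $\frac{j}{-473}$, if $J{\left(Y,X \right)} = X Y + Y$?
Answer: $0$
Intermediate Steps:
$J{\left(Y,X \right)} = Y + X Y$
$o = 4$
$u{\left(b \right)} = -4 + b$ ($u{\left(b \right)} = -8 + \left(b + 4\right) = -8 + \left(4 + b\right) = -4 + b$)
$j = 0$ ($j = - (1 + 8) - \left(-4 - 5\right) = \left(-1\right) 9 - -9 = -9 + 9 = 0$)
$\frac{j}{-473} = \frac{0}{-473} = 0 \left(- \frac{1}{473}\right) = 0$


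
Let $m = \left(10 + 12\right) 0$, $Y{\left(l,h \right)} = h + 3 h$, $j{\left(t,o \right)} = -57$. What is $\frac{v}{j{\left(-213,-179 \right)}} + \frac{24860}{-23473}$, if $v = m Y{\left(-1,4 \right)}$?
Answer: $- \frac{24860}{23473} \approx -1.0591$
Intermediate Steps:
$Y{\left(l,h \right)} = 4 h$
$m = 0$ ($m = 22 \cdot 0 = 0$)
$v = 0$ ($v = 0 \cdot 4 \cdot 4 = 0 \cdot 16 = 0$)
$\frac{v}{j{\left(-213,-179 \right)}} + \frac{24860}{-23473} = \frac{0}{-57} + \frac{24860}{-23473} = 0 \left(- \frac{1}{57}\right) + 24860 \left(- \frac{1}{23473}\right) = 0 - \frac{24860}{23473} = - \frac{24860}{23473}$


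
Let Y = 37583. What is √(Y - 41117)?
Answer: I*√3534 ≈ 59.447*I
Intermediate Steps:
√(Y - 41117) = √(37583 - 41117) = √(-3534) = I*√3534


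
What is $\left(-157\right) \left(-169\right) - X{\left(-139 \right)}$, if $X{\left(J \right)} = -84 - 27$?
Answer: $26644$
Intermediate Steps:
$X{\left(J \right)} = -111$ ($X{\left(J \right)} = -84 - 27 = -111$)
$\left(-157\right) \left(-169\right) - X{\left(-139 \right)} = \left(-157\right) \left(-169\right) - -111 = 26533 + 111 = 26644$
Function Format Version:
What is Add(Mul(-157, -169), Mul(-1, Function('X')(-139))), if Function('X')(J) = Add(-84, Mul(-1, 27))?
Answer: 26644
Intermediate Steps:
Function('X')(J) = -111 (Function('X')(J) = Add(-84, -27) = -111)
Add(Mul(-157, -169), Mul(-1, Function('X')(-139))) = Add(Mul(-157, -169), Mul(-1, -111)) = Add(26533, 111) = 26644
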